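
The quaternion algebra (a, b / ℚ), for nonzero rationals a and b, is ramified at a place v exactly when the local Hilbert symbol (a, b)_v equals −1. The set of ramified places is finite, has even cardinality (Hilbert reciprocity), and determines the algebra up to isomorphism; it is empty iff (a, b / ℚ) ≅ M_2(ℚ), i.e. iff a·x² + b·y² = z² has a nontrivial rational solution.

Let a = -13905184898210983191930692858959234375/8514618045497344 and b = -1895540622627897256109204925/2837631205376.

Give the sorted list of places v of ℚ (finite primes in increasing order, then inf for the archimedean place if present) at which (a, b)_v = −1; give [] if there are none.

[11, 13, 23, inf]

Mod squares: a ≡ -8671, b ≡ -5423. Check v ∈ {∞, 2, 3, 5, 7, 11, 13, 17, 23, 29, 31}.
v=11: a=11^-2·(≡8), b=11^-1·(≡6) mod 11; (8|11)=-1, (6|11)=-1; (−1)^{-2·-1·5}·(-1)^-1·(-1)^-2 = -1.
v=5: a=5^6·(≡1), b=5^2·(≡3) mod 5; (1|5)=+1, (3|5)=-1; (−1)^{6·2·2}·(+1)^2·(-1)^6 = +1.
v=23: a=23^3·(≡22), b=23^4·(≡14) mod 23; (22|23)=-1, (14|23)=-1; (−1)^{3·4·11}·(-1)^4·(-1)^3 = -1.
v=∞: -8671 < 0 and -5423 < 0  ⇒  (a,b)_∞ = -1.
v=13: a=13^5·(≡4), b=13^4·(≡11) mod 13; (4|13)=+1, (11|13)=-1; (−1)^{5·4·6}·(+1)^4·(-1)^5 = -1.
v=2: v_2(a)=-46, v_2(b)=-28; units ≡ 1, 1 (mod 8); ε·ε+αω+βω = 0·0+-46·0+-28·0 ≡ 0  ⇒  (a,b)_2 = +1.
v=29: a=29^5·(≡28), b=29^3·(≡24) mod 29; (28|29)=+1, (24|29)=+1; (−1)^{5·3·14}·(+1)^3·(+1)^5 = +1.
v=3: a=3^0·(≡2), b=3^4·(≡1) mod 3; (2|3)=-1, (1|3)=+1; (−1)^{0·4·1}·(-1)^4·(+1)^0 = +1.
v=31: a=31^0·(≡4), b=31^-2·(≡25) mod 31; (4|31)=+1, (25|31)=+1; (−1)^{0·-2·15}·(+1)^-2·(+1)^0 = +1.
v=17: a=17^2·(≡15), b=17^1·(≡15) mod 17; (15|17)=+1, (15|17)=+1; (−1)^{2·1·8}·(+1)^1·(+1)^2 = +1.
v=7: a=7^16·(≡4), b=7^10·(≡1) mod 7; (4|7)=+1, (1|7)=+1; (−1)^{16·10·3}·(+1)^10·(+1)^16 = +1.
|Ram(-8671, -5423)| = 4, even; anisotropic at {11, 13, 23, ∞}.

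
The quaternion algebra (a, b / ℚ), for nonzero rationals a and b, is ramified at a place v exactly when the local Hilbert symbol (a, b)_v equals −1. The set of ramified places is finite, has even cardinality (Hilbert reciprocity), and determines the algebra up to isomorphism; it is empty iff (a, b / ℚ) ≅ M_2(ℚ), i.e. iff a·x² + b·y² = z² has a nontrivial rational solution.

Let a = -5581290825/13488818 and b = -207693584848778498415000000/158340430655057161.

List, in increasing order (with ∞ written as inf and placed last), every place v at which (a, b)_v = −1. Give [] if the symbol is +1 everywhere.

Mod squares: a ≡ -66, b ≡ -935. Check v ∈ {∞, 2, 3, 5, 7, 11, 17, 19, 53, 59}.
v=2: v_2(a)=-1, v_2(b)=6; units ≡ 7, 1 (mod 8); ε·ε+αω+βω = 1·0+-1·0+6·0 ≡ 0  ⇒  (a,b)_2 = +1.
v=17: a=17^4·(≡16), b=17^9·(≡9) mod 17; (16|17)=+1, (9|17)=+1; (−1)^{4·9·8}·(+1)^9·(+1)^4 = +1.
v=11: a=11^1·(≡3), b=11^3·(≡1) mod 11; (3|11)=+1, (1|11)=+1; (−1)^{1·3·5}·(+1)^3·(+1)^1 = -1.
v=59: a=59^0·(≡42), b=59^-2·(≡7) mod 59; (42|59)=-1, (7|59)=+1; (−1)^{0·-2·29}·(-1)^-2·(+1)^0 = +1.
v=7: a=7^-4·(≡4), b=7^-8·(≡6) mod 7; (4|7)=+1, (6|7)=-1; (−1)^{-4·-8·3}·(+1)^-8·(-1)^-4 = +1.
v=∞: -66 < 0 and -935 < 0  ⇒  (a,b)_∞ = -1.
v=5: a=5^2·(≡4), b=5^7·(≡3) mod 5; (4|5)=+1, (3|5)=-1; (−1)^{2·7·2}·(+1)^7·(-1)^2 = +1.
v=3: a=3^5·(≡2), b=3^6·(≡1) mod 3; (2|3)=-1, (1|3)=+1; (−1)^{5·6·1}·(-1)^6·(+1)^5 = +1.
v=19: a=19^0·(≡8), b=19^2·(≡8) mod 19; (8|19)=-1, (8|19)=-1; (−1)^{0·2·9}·(-1)^2·(-1)^0 = +1.
v=53: a=53^-2·(≡38), b=53^-4·(≡45) mod 53; (38|53)=+1, (45|53)=-1; (−1)^{-2·-4·26}·(+1)^-4·(-1)^-2 = +1.
|Ram(-66, -935)| = 2, even; anisotropic at {11, ∞}.

[11, inf]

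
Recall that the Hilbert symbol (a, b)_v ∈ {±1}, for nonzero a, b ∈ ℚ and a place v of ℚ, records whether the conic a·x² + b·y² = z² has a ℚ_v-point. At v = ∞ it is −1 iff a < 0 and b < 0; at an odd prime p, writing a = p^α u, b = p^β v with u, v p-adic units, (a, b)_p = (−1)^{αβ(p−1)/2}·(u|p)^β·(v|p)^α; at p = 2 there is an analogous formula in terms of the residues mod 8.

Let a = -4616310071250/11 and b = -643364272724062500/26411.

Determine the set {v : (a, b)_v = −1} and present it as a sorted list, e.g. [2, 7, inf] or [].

Mod squares: a ≡ -374, b ≡ -715. Check v ∈ {∞, 2, 3, 5, 7, 11, 13, 17}.
v=5: a=5^4·(≡1), b=5^7·(≡2) mod 5; (1|5)=+1, (2|5)=-1; (−1)^{4·7·2}·(+1)^7·(-1)^4 = +1.
v=13: a=13^0·(≡10), b=13^1·(≡3) mod 13; (10|13)=+1, (3|13)=+1; (−1)^{0·1·6}·(+1)^1·(+1)^0 = +1.
v=11: a=11^-1·(≡2), b=11^-1·(≡9) mod 11; (2|11)=-1, (9|11)=+1; (−1)^{-1·-1·5}·(-1)^-1·(+1)^-1 = +1.
v=7: a=7^0·(≡1), b=7^-4·(≡3) mod 7; (1|7)=+1, (3|7)=-1; (−1)^{0·-4·3}·(+1)^-4·(-1)^0 = +1.
v=∞: -374 < 0 and -715 < 0  ⇒  (a,b)_∞ = -1.
v=3: a=3^2·(≡1), b=3^8·(≡2) mod 3; (1|3)=+1, (2|3)=-1; (−1)^{2·8·1}·(+1)^8·(-1)^2 = +1.
v=17: a=17^7·(≡5), b=17^6·(≡1) mod 17; (5|17)=-1, (1|17)=+1; (−1)^{7·6·8}·(-1)^6·(+1)^7 = +1.
v=2: v_2(a)=1, v_2(b)=2; units ≡ 5, 5 (mod 8); ε·ε+αω+βω = 0·0+1·1+2·1 ≡ 1  ⇒  (a,b)_2 = -1.
(-374, -715 / ℚ) ramifies at {2, ∞}: a division algebra.

[2, inf]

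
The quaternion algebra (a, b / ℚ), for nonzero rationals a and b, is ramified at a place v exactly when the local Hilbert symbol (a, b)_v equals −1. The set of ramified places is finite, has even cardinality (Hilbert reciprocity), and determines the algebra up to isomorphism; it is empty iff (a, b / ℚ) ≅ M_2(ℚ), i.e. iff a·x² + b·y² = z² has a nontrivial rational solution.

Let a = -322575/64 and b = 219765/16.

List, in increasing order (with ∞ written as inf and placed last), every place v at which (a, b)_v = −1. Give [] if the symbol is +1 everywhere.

[3, 5, 11, 13, 17, 23]

(a, b) ≡ (-12903, 4485) mod (ℚ^×)²; places V = {2, 3, 5, 7, 11, 13, 17, 23, ∞}.
(a,b)_11: α=1, u≡5; β=0, v≡8 (mod 11); (5|11)=+1, (8|11)=-1; sign (−1)^0·+1^0·-1^1 = -1.
(a,b)_23: α=1, u≡22; β=1, v≡15 (mod 23); (22|23)=-1, (15|23)=-1; sign (−1)^1·-1^1·-1^1 = -1.
(a,b)_∞: sgn(-12903)=−, sgn(4485)=+, so +1.
(a,b)_17: α=1, u≡5; β=0, v≡11 (mod 17); (5|17)=-1, (11|17)=-1; sign (−1)^0·-1^0·-1^1 = -1.
(a,b)_7: α=0, u≡6; β=2, v≡6 (mod 7); (6|7)=-1, (6|7)=-1; sign (−1)^0·-1^2·-1^0 = +1.
(a,b)_2: α=-6, β=-4; u≡1, v≡5 (mod 8); ε(u)ε(v)=0·0, αω(v)=-6·1, βω(u)=-4·0; sum ≡ 0  ⇒  +1.
(a,b)_3: α=1, u≡1; β=1, v≡1 (mod 3); (1|3)=+1, (1|3)=+1; sign (−1)^1·+1^1·+1^1 = -1.
(a,b)_5: α=2, u≡3; β=1, v≡3 (mod 5); (3|5)=-1, (3|5)=-1; sign (−1)^0·-1^1·-1^2 = -1.
(a,b)_13: α=0, u≡6; β=1, v≡6 (mod 13); (6|13)=-1, (6|13)=-1; sign (−1)^0·-1^1·-1^0 = -1.
Ram(-12903, 4485) = {3, 5, 11, 13, 17, 23}; no ℚ_3-point on the conic.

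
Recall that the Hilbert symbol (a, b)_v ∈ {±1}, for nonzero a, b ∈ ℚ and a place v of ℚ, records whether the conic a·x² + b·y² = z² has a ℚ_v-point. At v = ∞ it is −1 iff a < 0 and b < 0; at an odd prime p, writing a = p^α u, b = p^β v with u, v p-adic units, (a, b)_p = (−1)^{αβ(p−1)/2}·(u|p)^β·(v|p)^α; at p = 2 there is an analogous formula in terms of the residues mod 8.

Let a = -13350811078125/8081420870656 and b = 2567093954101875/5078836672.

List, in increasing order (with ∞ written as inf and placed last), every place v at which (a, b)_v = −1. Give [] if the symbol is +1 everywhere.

Mod squares: a ≡ -69, b ≡ 4389. Check v ∈ {∞, 2, 3, 5, 7, 11, 13, 17, 19, 23, 37}.
v=2: v_2(a)=-10, v_2(b)=-6; units ≡ 3, 5 (mod 8); ε·ε+αω+βω = 1·0+-10·1+-6·1 ≡ 0  ⇒  (a,b)_2 = +1.
v=5: a=5^6·(≡1), b=5^4·(≡4) mod 5; (1|5)=+1, (4|5)=+1; (−1)^{6·4·2}·(+1)^4·(+1)^6 = +1.
v=17: a=17^2·(≡9), b=17^2·(≡7) mod 17; (9|17)=+1, (7|17)=-1; (−1)^{2·2·8}·(+1)^2·(-1)^2 = +1.
v=∞: -69 < 0 and 4389 > 0  ⇒  (a,b)_∞ = +1.
v=3: a=3^5·(≡1), b=3^5·(≡2) mod 3; (1|3)=+1, (2|3)=-1; (−1)^{5·5·1}·(+1)^5·(-1)^5 = +1.
v=37: a=37^-2·(≡17), b=37^-2·(≡29) mod 37; (17|37)=-1, (29|37)=-1; (−1)^{-2·-2·18}·(-1)^-2·(-1)^-2 = +1.
v=23: a=23^3·(≡17), b=23^4·(≡20) mod 23; (17|23)=-1, (20|23)=-1; (−1)^{3·4·11}·(-1)^4·(-1)^3 = -1.
v=19: a=19^0·(≡11), b=19^1·(≡18) mod 19; (11|19)=+1, (18|19)=-1; (−1)^{0·1·9}·(+1)^1·(-1)^0 = +1.
v=13: a=13^0·(≡4), b=13^-2·(≡7) mod 13; (4|13)=+1, (7|13)=-1; (−1)^{0·-2·6}·(+1)^-2·(-1)^0 = +1.
v=11: a=11^0·(≡7), b=11^1·(≡5) mod 11; (7|11)=-1, (5|11)=+1; (−1)^{0·1·5}·(-1)^1·(+1)^0 = -1.
v=7: a=7^-8·(≡4), b=7^-3·(≡4) mod 7; (4|7)=+1, (4|7)=+1; (−1)^{-8·-3·3}·(+1)^-3·(+1)^-8 = +1.
(-69, 4389 / ℚ) ramifies at {11, 23}: a division algebra.

[11, 23]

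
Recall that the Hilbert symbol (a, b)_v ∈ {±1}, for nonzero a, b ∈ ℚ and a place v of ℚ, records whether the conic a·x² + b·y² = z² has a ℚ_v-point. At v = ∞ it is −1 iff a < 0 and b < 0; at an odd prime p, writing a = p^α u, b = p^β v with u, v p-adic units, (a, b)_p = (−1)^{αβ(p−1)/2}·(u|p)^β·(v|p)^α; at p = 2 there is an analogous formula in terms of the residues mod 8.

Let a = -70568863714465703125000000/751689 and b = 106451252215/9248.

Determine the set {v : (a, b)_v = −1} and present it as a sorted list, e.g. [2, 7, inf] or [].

(a, b) ≡ (-1045, 2030) mod (ℚ^×)²; places V = {2, 3, 5, 7, 11, 17, 19, 29, ∞}.
(a,b)_17: α=-4, u≡15; β=-2, v≡12 (mod 17); (15|17)=+1, (12|17)=-1; sign (−1)^0·+1^-2·-1^-4 = +1.
(a,b)_11: α=3, u≡9; β=2, v≡6 (mod 11); (9|11)=+1, (6|11)=-1; sign (−1)^0·+1^2·-1^3 = -1.
(a,b)_∞: sgn(-1045)=−, sgn(2030)=+, so +1.
(a,b)_5: α=13, u≡4; β=1, v≡1 (mod 5); (4|5)=+1, (1|5)=+1; sign (−1)^0·+1^1·+1^13 = +1.
(a,b)_19: α=3, u≡15; β=2, v≡9 (mod 19); (15|19)=-1, (9|19)=+1; sign (−1)^0·-1^2·+1^3 = +1.
(a,b)_3: α=-2, u≡2; β=0, v≡2 (mod 3); (2|3)=-1, (2|3)=-1; sign (−1)^0·-1^0·-1^-2 = +1.
(a,b)_29: α=2, u≡5; β=1, v≡26 (mod 29); (5|29)=+1, (26|29)=-1; sign (−1)^0·+1^1·-1^2 = +1.
(a,b)_7: α=6, u≡5; β=5, v≡5 (mod 7); (5|7)=-1, (5|7)=-1; sign (−1)^0·-1^5·-1^6 = -1.
(a,b)_2: α=6, β=-5; u≡3, v≡7 (mod 8); ε(u)ε(v)=1·1, αω(v)=6·0, βω(u)=-5·1; sum ≡ 0  ⇒  +1.
|Ram(-1045, 2030)| = 2, even; anisotropic at {7, 11}.

[7, 11]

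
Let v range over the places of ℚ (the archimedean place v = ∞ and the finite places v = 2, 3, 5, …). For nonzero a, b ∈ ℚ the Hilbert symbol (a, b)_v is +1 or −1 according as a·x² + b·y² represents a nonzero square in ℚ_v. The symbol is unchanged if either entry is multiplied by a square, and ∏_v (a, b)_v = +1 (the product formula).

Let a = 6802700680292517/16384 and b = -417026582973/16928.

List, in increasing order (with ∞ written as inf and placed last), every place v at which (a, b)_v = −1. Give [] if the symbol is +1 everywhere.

[2, 7, 13, 37]

(a, b) ≡ (37037, -154) mod (ℚ^×)²; places V = {2, 3, 7, 11, 13, 17, 23, 37, ∞}.
(a,b)_∞: sgn(37037)=+, sgn(-154)=−, so +1.
(a,b)_37: α=3, u≡20; β=2, v≡32 (mod 37); (20|37)=-1, (32|37)=-1; sign (−1)^0·-1^2·-1^3 = -1.
(a,b)_3: α=8, u≡2; β=4, v≡2 (mod 3); (2|3)=-1, (2|3)=-1; sign (−1)^0·-1^4·-1^8 = +1.
(a,b)_17: α=0, u≡10; β=2, v≡13 (mod 17); (10|17)=-1, (13|17)=+1; sign (−1)^0·-1^2·+1^0 = +1.
(a,b)_7: α=1, u≡3; β=1, v≡6 (mod 7); (3|7)=-1, (6|7)=-1; sign (−1)^1·-1^1·-1^1 = -1.
(a,b)_23: α=0, u≡11; β=-2, v≡5 (mod 23); (11|23)=-1, (5|23)=-1; sign (−1)^0·-1^-2·-1^0 = +1.
(a,b)_11: α=3, u≡9; β=1, v≡8 (mod 11); (9|11)=+1, (8|11)=-1; sign (−1)^1·+1^1·-1^3 = +1.
(a,b)_2: α=-14, β=-5; u≡5, v≡3 (mod 8); ε(u)ε(v)=0·1, αω(v)=-14·1, βω(u)=-5·1; sum ≡ 1  ⇒  -1.
(a,b)_13: α=3, u≡7; β=2, v≡5 (mod 13); (7|13)=-1, (5|13)=-1; sign (−1)^0·-1^2·-1^3 = -1.
|Ram(37037, -154)| = 4, even; anisotropic at {2, 7, 13, 37}.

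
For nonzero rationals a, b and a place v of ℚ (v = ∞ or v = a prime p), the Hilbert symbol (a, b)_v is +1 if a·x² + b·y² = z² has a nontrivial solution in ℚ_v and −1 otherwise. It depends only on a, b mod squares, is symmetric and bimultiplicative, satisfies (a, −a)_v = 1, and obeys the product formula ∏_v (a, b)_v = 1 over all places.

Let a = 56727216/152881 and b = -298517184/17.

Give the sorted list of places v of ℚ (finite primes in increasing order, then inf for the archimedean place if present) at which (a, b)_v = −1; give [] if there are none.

Mod squares: a ≡ 259, b ≡ -8810403. Check v ∈ {∞, 2, 3, 7, 13, 17, 23, 29, 37}.
v=17: a=17^-2·(≡9), b=17^-1·(≡11) mod 17; (9|17)=+1, (11|17)=-1; (−1)^{-2·-1·8}·(+1)^-1·(-1)^-2 = +1.
v=2: v_2(a)=4, v_2(b)=6; units ≡ 3, 5 (mod 8); ε·ε+αω+βω = 1·0+4·1+6·1 ≡ 0  ⇒  (a,b)_2 = +1.
v=37: a=37^1·(≡25), b=37^1·(≡35) mod 37; (25|37)=+1, (35|37)=-1; (−1)^{1·1·18}·(+1)^1·(-1)^1 = -1.
v=3: a=3^4·(≡1), b=3^3·(≡1) mod 3; (1|3)=+1, (1|3)=+1; (−1)^{4·3·1}·(+1)^3·(+1)^4 = +1.
v=∞: 259 > 0 and -8810403 < 0  ⇒  (a,b)_∞ = +1.
v=13: a=13^2·(≡4), b=13^0·(≡12) mod 13; (4|13)=+1, (12|13)=+1; (−1)^{2·0·6}·(+1)^0·(+1)^2 = +1.
v=7: a=7^1·(≡2), b=7^1·(≡6) mod 7; (2|7)=+1, (6|7)=-1; (−1)^{1·1·3}·(+1)^1·(-1)^1 = +1.
v=23: a=23^-2·(≡3), b=23^1·(≡18) mod 23; (3|23)=+1, (18|23)=+1; (−1)^{-2·1·11}·(+1)^1·(+1)^-2 = +1.
v=29: a=29^0·(≡17), b=29^1·(≡17) mod 29; (17|29)=-1, (17|29)=-1; (−1)^{0·1·14}·(-1)^1·(-1)^0 = -1.
(259, -8810403 / ℚ) ramifies at {29, 37}: a division algebra.

[29, 37]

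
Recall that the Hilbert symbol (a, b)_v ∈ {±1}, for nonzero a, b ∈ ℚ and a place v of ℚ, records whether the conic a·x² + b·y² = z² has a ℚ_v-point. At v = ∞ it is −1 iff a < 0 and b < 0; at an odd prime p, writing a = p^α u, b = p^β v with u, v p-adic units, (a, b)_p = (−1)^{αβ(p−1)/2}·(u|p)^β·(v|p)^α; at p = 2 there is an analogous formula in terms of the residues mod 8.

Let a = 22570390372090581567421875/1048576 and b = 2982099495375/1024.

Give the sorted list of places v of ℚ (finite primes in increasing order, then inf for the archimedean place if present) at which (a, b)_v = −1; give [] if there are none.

[2, 7, 11, 13]

Mod squares: a ≡ 19635, b ≡ 7735. Check v ∈ {∞, 2, 3, 5, 7, 11, 13, 17, 23}.
v=∞: 19635 > 0 and 7735 > 0  ⇒  (a,b)_∞ = +1.
v=5: a=5^7·(≡3), b=5^3·(≡2) mod 5; (3|5)=-1, (2|5)=-1; (−1)^{7·3·2}·(-1)^3·(-1)^7 = +1.
v=2: v_2(a)=-20, v_2(b)=-10; units ≡ 3, 7 (mod 8); ε·ε+αω+βω = 1·1+-20·0+-10·1 ≡ 1  ⇒  (a,b)_2 = -1.
v=17: a=17^3·(≡1), b=17^3·(≡16) mod 17; (1|17)=+1, (16|17)=+1; (−1)^{3·3·8}·(+1)^3·(+1)^3 = +1.
v=11: a=11^5·(≡4), b=11^2·(≡7) mod 11; (4|11)=+1, (7|11)=-1; (−1)^{5·2·5}·(+1)^2·(-1)^5 = -1.
v=7: a=7^5·(≡6), b=7^3·(≡5) mod 7; (6|7)=-1, (5|7)=-1; (−1)^{5·3·3}·(-1)^3·(-1)^5 = -1.
v=23: a=23^2·(≡3), b=23^0·(≡19) mod 23; (3|23)=+1, (19|23)=-1; (−1)^{2·0·11}·(+1)^0·(-1)^2 = +1.
v=3: a=3^5·(≡2), b=3^2·(≡1) mod 3; (2|3)=-1, (1|3)=+1; (−1)^{5·2·1}·(-1)^2·(+1)^5 = +1.
v=13: a=13^2·(≡7), b=13^1·(≡12) mod 13; (7|13)=-1, (12|13)=+1; (−1)^{2·1·6}·(-1)^1·(+1)^2 = -1.
Ram(19635, 7735) = {2, 7, 11, 13}; no ℚ_2-point on the conic.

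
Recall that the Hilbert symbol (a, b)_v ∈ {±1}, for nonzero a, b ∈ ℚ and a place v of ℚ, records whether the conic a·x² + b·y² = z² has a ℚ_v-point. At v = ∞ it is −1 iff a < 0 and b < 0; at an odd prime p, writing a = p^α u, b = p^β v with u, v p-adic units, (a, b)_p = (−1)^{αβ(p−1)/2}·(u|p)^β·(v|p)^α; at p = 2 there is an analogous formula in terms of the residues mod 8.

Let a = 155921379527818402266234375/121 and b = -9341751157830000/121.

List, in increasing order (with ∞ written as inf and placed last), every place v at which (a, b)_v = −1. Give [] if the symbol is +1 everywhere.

[3, 13, 17, 19]

Mod squares: a ≡ 2557191, b ≡ -7. Check v ∈ {∞, 2, 3, 5, 7, 11, 13, 17, 19, 29}.
v=7: a=7^1·(≡1), b=7^1·(≡3) mod 7; (1|7)=+1, (3|7)=-1; (−1)^{1·1·3}·(+1)^1·(-1)^1 = +1.
v=∞: 2557191 > 0 and -7 < 0  ⇒  (a,b)_∞ = +1.
v=2: v_2(a)=0, v_2(b)=4; units ≡ 7, 1 (mod 8); ε·ε+αω+βω = 1·0+0·0+4·0 ≡ 0  ⇒  (a,b)_2 = +1.
v=3: a=3^7·(≡1), b=3^2·(≡2) mod 3; (1|3)=+1, (2|3)=-1; (−1)^{7·2·1}·(+1)^2·(-1)^7 = -1.
v=17: a=17^3·(≡7), b=17^2·(≡3) mod 17; (7|17)=-1, (3|17)=-1; (−1)^{3·2·8}·(-1)^2·(-1)^3 = -1.
v=5: a=5^6·(≡4), b=5^4·(≡2) mod 5; (4|5)=+1, (2|5)=-1; (−1)^{6·4·2}·(+1)^4·(-1)^6 = +1.
v=13: a=13^3·(≡4), b=13^2·(≡2) mod 13; (4|13)=+1, (2|13)=-1; (−1)^{3·2·6}·(+1)^2·(-1)^3 = -1.
v=19: a=19^5·(≡3), b=19^2·(≡13) mod 19; (3|19)=-1, (13|19)=-1; (−1)^{5·2·9}·(-1)^2·(-1)^5 = -1.
v=29: a=29^3·(≡18), b=29^2·(≡6) mod 29; (18|29)=-1, (6|29)=+1; (−1)^{3·2·14}·(-1)^2·(+1)^3 = +1.
v=11: a=11^-2·(≡8), b=11^-2·(≡3) mod 11; (8|11)=-1, (3|11)=+1; (−1)^{-2·-2·5}·(-1)^-2·(+1)^-2 = +1.
Ram(2557191, -7) = {3, 13, 17, 19}; no ℚ_3-point on the conic.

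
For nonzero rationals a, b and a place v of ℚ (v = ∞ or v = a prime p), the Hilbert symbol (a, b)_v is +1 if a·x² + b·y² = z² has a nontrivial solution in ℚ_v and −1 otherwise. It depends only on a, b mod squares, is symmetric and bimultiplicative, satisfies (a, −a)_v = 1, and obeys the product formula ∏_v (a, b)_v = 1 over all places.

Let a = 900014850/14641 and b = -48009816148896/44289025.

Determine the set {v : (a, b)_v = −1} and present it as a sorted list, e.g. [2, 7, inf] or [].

(a, b) ≡ (34, -714) mod (ℚ^×)²; places V = {2, 3, 5, 7, 11, 17, ∞}.
(a,b)_17: α=1, u≡1; β=1, v≡13 (mod 17); (1|17)=+1, (13|17)=+1; sign (−1)^0·+1^1·+1^1 = +1.
(a,b)_5: α=2, u≡4; β=-2, v≡4 (mod 5); (4|5)=+1, (4|5)=+1; sign (−1)^0·+1^-2·+1^2 = +1.
(a,b)_∞: sgn(34)=+, sgn(-714)=−, so +1.
(a,b)_7: α=6, u≡5; β=9, v≡5 (mod 7); (5|7)=-1, (5|7)=-1; sign (−1)^0·-1^9·-1^6 = -1.
(a,b)_3: α=2, u≡1; β=7, v≡2 (mod 3); (1|3)=+1, (2|3)=-1; sign (−1)^0·+1^7·-1^2 = +1.
(a,b)_11: α=-4, u≡9; β=-6, v≡1 (mod 11); (9|11)=+1, (1|11)=+1; sign (−1)^0·+1^-6·+1^-4 = +1.
(a,b)_2: α=1, β=5; u≡1, v≡3 (mod 8); ε(u)ε(v)=0·1, αω(v)=1·1, βω(u)=5·0; sum ≡ 1  ⇒  -1.
|Ram(34, -714)| = 2, even; anisotropic at {2, 7}.

[2, 7]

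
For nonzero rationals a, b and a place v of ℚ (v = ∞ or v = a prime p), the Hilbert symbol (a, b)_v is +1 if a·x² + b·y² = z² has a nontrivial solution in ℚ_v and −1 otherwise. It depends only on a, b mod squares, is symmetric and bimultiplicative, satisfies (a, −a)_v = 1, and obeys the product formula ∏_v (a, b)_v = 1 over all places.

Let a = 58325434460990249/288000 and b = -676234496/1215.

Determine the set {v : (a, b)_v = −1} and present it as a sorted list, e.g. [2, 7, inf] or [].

Mod squares: a ≡ 92322805, b ≡ -808635. Check v ∈ {∞, 2, 3, 5, 7, 19, 23, 29, 31, 37, 47}.
v=37: a=37^2·(≡15), b=37^1·(≡27) mod 37; (15|37)=-1, (27|37)=+1; (−1)^{2·1·18}·(-1)^1·(+1)^2 = -1.
v=3: a=3^-2·(≡1), b=3^-5·(≡2) mod 3; (1|3)=+1, (2|3)=-1; (−1)^{-2·-5·1}·(+1)^-5·(-1)^-2 = +1.
v=47: a=47^1·(≡33), b=47^1·(≡20) mod 47; (33|47)=-1, (20|47)=-1; (−1)^{1·1·23}·(-1)^1·(-1)^1 = -1.
v=∞: 92322805 > 0 and -808635 < 0  ⇒  (a,b)_∞ = +1.
v=5: a=5^-3·(≡1), b=5^-1·(≡3) mod 5; (1|5)=+1, (3|5)=-1; (−1)^{-3·-1·2}·(+1)^-1·(-1)^-3 = -1.
v=31: a=31^3·(≡10), b=31^1·(≡21) mod 31; (10|31)=+1, (21|31)=-1; (−1)^{3·1·15}·(+1)^1·(-1)^3 = +1.
v=23: a=23^1·(≡16), b=23^0·(≡22) mod 23; (16|23)=+1, (22|23)=-1; (−1)^{1·0·11}·(+1)^0·(-1)^1 = -1.
v=2: v_2(a)=-8, v_2(b)=8; units ≡ 5, 5 (mod 8); ε·ε+αω+βω = 0·0+-8·1+8·1 ≡ 0  ⇒  (a,b)_2 = +1.
v=7: a=7^4·(≡4), b=7^2·(≡5) mod 7; (4|7)=+1, (5|7)=-1; (−1)^{4·2·3}·(+1)^2·(-1)^4 = +1.
v=19: a=19^1·(≡6), b=19^0·(≡5) mod 19; (6|19)=+1, (5|19)=+1; (−1)^{1·0·9}·(+1)^0·(+1)^1 = +1.
v=29: a=29^1·(≡14), b=29^0·(≡28) mod 29; (14|29)=-1, (28|29)=+1; (−1)^{1·0·14}·(-1)^0·(+1)^1 = +1.
(92322805, -808635 / ℚ) ramifies at {5, 23, 37, 47}: a division algebra.

[5, 23, 37, 47]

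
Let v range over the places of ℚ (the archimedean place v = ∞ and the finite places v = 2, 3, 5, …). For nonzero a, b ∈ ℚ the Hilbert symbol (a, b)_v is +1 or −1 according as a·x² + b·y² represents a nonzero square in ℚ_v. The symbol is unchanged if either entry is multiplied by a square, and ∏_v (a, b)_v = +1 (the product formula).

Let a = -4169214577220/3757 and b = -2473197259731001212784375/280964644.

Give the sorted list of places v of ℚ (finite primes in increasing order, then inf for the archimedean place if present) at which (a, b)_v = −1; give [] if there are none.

Mod squares: a ≡ -46640165, b ≡ -26455. Check v ∈ {∞, 2, 5, 7, 11, 13, 17, 29, 37, 41, 43}.
v=7: a=7^4·(≡1), b=7^4·(≡3) mod 7; (1|7)=+1, (3|7)=-1; (−1)^{4·4·3}·(+1)^4·(-1)^4 = +1.
v=29: a=29^0·(≡7), b=29^-2·(≡22) mod 29; (7|29)=+1, (22|29)=+1; (−1)^{0·-2·14}·(+1)^-2·(+1)^0 = +1.
v=17: a=17^-2·(≡13), b=17^-4·(≡7) mod 17; (13|17)=+1, (7|17)=-1; (−1)^{-2·-4·8}·(+1)^-4·(-1)^-2 = +1.
v=37: a=37^1·(≡15), b=37^3·(≡26) mod 37; (15|37)=-1, (26|37)=+1; (−1)^{1·3·18}·(-1)^3·(+1)^1 = -1.
v=11: a=11^3·(≡1), b=11^5·(≡5) mod 11; (1|11)=+1, (5|11)=+1; (−1)^{3·5·5}·(+1)^5·(+1)^3 = -1.
v=13: a=13^-1·(≡3), b=13^1·(≡11) mod 13; (3|13)=+1, (11|13)=-1; (−1)^{-1·1·6}·(+1)^1·(-1)^-1 = -1.
v=2: v_2(a)=2, v_2(b)=-2; units ≡ 3, 1 (mod 8); ε·ε+αω+βω = 1·0+2·0+-2·1 ≡ 0  ⇒  (a,b)_2 = +1.
v=∞: -46640165 < 0 and -26455 < 0  ⇒  (a,b)_∞ = -1.
v=5: a=5^1·(≡3), b=5^5·(≡1) mod 5; (3|5)=-1, (1|5)=+1; (−1)^{1·5·2}·(-1)^5·(+1)^1 = -1.
v=43: a=43^1·(≡5), b=43^2·(≡27) mod 43; (5|43)=-1, (27|43)=-1; (−1)^{1·2·21}·(-1)^2·(-1)^1 = -1.
v=41: a=41^1·(≡40), b=41^2·(≡36) mod 41; (40|41)=+1, (36|41)=+1; (−1)^{1·2·20}·(+1)^2·(+1)^1 = +1.
|Ram(-46640165, -26455)| = 6, even; anisotropic at {5, 11, 13, 37, 43, ∞}.

[5, 11, 13, 37, 43, inf]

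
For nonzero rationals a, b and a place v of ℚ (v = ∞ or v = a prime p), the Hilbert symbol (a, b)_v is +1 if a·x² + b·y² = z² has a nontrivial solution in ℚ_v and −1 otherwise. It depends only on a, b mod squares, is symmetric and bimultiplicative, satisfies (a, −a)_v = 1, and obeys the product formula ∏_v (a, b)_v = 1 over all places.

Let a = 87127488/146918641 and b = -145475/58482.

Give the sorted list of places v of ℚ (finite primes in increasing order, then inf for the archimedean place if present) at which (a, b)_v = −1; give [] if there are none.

Mod squares: a ≡ 7, b ≡ -22. Check v ∈ {∞, 2, 3, 5, 7, 11, 17, 19, 23, 31}.
v=19: a=19^0·(≡5), b=19^-2·(≡16) mod 19; (5|19)=+1, (16|19)=+1; (−1)^{0·-2·9}·(+1)^-2·(+1)^0 = +1.
v=17: a=17^-2·(≡6), b=17^0·(≡14) mod 17; (6|17)=-1, (14|17)=-1; (−1)^{-2·0·8}·(-1)^0·(-1)^-2 = +1.
v=31: a=31^-2·(≡25), b=31^0·(≡16) mod 31; (25|31)=+1, (16|31)=+1; (−1)^{-2·0·15}·(+1)^0·(+1)^-2 = +1.
v=11: a=11^0·(≡8), b=11^1·(≡5) mod 11; (8|11)=-1, (5|11)=+1; (−1)^{0·1·5}·(-1)^1·(+1)^0 = -1.
v=∞: 7 > 0 and -22 < 0  ⇒  (a,b)_∞ = +1.
v=7: a=7^5·(≡2), b=7^0·(≡5) mod 7; (2|7)=+1, (5|7)=-1; (−1)^{5·0·3}·(+1)^0·(-1)^5 = -1.
v=3: a=3^4·(≡1), b=3^-4·(≡2) mod 3; (1|3)=+1, (2|3)=-1; (−1)^{4·-4·1}·(+1)^-4·(-1)^4 = +1.
v=2: v_2(a)=6, v_2(b)=-1; units ≡ 7, 5 (mod 8); ε·ε+αω+βω = 1·0+6·1+-1·0 ≡ 0  ⇒  (a,b)_2 = +1.
v=5: a=5^0·(≡3), b=5^2·(≡3) mod 5; (3|5)=-1, (3|5)=-1; (−1)^{0·2·2}·(-1)^2·(-1)^0 = +1.
v=23: a=23^-2·(≡21), b=23^2·(≡13) mod 23; (21|23)=-1, (13|23)=+1; (−1)^{-2·2·11}·(-1)^2·(+1)^-2 = +1.
(7, -22 / ℚ) ramifies at {7, 11}: a division algebra.

[7, 11]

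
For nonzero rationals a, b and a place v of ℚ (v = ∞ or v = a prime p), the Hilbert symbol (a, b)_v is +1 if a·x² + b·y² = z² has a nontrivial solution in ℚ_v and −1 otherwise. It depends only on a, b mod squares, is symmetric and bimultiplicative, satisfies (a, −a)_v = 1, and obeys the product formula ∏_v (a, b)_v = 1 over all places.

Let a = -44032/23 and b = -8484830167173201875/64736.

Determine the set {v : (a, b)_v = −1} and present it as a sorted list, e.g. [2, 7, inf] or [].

(a, b) ≡ (-989, -231048202) mod (ℚ^×)²; places V = {2, 5, 7, 11, 17, 23, 29, 37, 41, 43, ∞}.
(a,b)_7: α=0, u≡6; β=-1, v≡2 (mod 7); (6|7)=-1, (2|7)=+1; sign (−1)^0·-1^-1·+1^0 = -1.
(a,b)_37: α=0, u≡16; β=1, v≡17 (mod 37); (16|37)=+1, (17|37)=-1; sign (−1)^0·+1^1·-1^0 = +1.
(a,b)_17: α=0, u≡11; β=-2, v≡7 (mod 17); (11|17)=-1, (7|17)=-1; sign (−1)^0·-1^-2·-1^0 = +1.
(a,b)_29: α=0, u≡21; β=2, v≡19 (mod 29); (21|29)=-1, (19|29)=-1; sign (−1)^0·-1^2·-1^0 = +1.
(a,b)_5: α=0, u≡1; β=4, v≡2 (mod 5); (1|5)=+1, (2|5)=-1; sign (−1)^0·+1^4·-1^0 = +1.
(a,b)_43: α=1, u≡34; β=3, v≡41 (mod 43); (34|43)=-1, (41|43)=+1; sign (−1)^1·-1^3·+1^1 = +1.
(a,b)_23: α=-1, u≡13; β=3, v≡14 (mod 23); (13|23)=+1, (14|23)=-1; sign (−1)^1·+1^3·-1^-1 = +1.
(a,b)_2: α=10, β=-5; u≡3, v≡3 (mod 8); ε(u)ε(v)=1·1, αω(v)=10·1, βω(u)=-5·1; sum ≡ 0  ⇒  +1.
(a,b)_41: α=0, u≡9; β=1, v≡31 (mod 41); (9|41)=+1, (31|41)=+1; sign (−1)^0·+1^1·+1^0 = +1.
(a,b)_11: α=0, u≡1; β=1, v≡10 (mod 11); (1|11)=+1, (10|11)=-1; sign (−1)^0·+1^1·-1^0 = +1.
(a,b)_∞: sgn(-989)=−, sgn(-231048202)=−, so -1.
(-989, -231048202 / ℚ) ramifies at {7, ∞}: a division algebra.

[7, inf]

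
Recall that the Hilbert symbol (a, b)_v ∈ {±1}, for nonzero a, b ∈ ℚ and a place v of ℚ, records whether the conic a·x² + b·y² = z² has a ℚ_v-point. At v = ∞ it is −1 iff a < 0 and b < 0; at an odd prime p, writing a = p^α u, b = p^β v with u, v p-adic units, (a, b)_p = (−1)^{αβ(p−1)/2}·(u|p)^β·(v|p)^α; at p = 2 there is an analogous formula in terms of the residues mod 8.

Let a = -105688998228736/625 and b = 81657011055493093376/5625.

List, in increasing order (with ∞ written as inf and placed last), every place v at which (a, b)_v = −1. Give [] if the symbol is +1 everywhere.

[2, 13]

Mod squares: a ≡ -19, b ≡ 10166. Check v ∈ {∞, 2, 3, 5, 13, 17, 19, 23, 29}.
v=3: a=3^0·(≡2), b=3^-2·(≡2) mod 3; (2|3)=-1, (2|3)=-1; (−1)^{0·-2·1}·(-1)^-2·(-1)^0 = +1.
v=19: a=19^1·(≡8), b=19^2·(≡7) mod 19; (8|19)=-1, (7|19)=+1; (−1)^{1·2·9}·(-1)^2·(+1)^1 = +1.
v=5: a=5^-4·(≡4), b=5^-4·(≡4) mod 5; (4|5)=+1, (4|5)=+1; (−1)^{-4·-4·2}·(+1)^-4·(+1)^-4 = +1.
v=29: a=29^2·(≡3), b=29^2·(≡20) mod 29; (3|29)=-1, (20|29)=+1; (−1)^{2·2·14}·(-1)^2·(+1)^2 = +1.
v=23: a=23^2·(≡8), b=23^3·(≡20) mod 23; (8|23)=+1, (20|23)=-1; (−1)^{2·3·11}·(+1)^3·(-1)^2 = +1.
v=17: a=17^2·(≡9), b=17^3·(≡10) mod 17; (9|17)=+1, (10|17)=-1; (−1)^{2·3·8}·(+1)^3·(-1)^2 = +1.
v=∞: -19 < 0 and 10166 > 0  ⇒  (a,b)_∞ = +1.
v=2: v_2(a)=8, v_2(b)=11; units ≡ 5, 3 (mod 8); ε·ε+αω+βω = 0·1+8·1+11·1 ≡ 1  ⇒  (a,b)_2 = -1.
v=13: a=13^2·(≡8), b=13^3·(≡5) mod 13; (8|13)=-1, (5|13)=-1; (−1)^{2·3·6}·(-1)^3·(-1)^2 = -1.
|Ram(-19, 10166)| = 2, even; anisotropic at {2, 13}.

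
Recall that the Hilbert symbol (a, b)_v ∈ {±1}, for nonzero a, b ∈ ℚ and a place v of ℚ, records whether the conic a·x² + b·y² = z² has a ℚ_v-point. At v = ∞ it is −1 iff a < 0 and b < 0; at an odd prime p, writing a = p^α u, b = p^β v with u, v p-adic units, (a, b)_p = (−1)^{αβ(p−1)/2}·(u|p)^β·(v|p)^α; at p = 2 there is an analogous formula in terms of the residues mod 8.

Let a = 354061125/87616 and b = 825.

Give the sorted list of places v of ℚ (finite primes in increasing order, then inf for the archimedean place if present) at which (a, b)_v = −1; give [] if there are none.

[3, 5]

(a, b) ≡ (5, 33) mod (ℚ^×)²; places V = {2, 3, 5, 11, 17, 37, ∞}.
(a,b)_5: α=3, u≡4; β=2, v≡3 (mod 5); (4|5)=+1, (3|5)=-1; sign (−1)^0·+1^2·-1^3 = -1.
(a,b)_3: α=4, u≡2; β=1, v≡2 (mod 3); (2|3)=-1, (2|3)=-1; sign (−1)^0·-1^1·-1^4 = -1.
(a,b)_37: α=-2, u≡20; β=0, v≡11 (mod 37); (20|37)=-1, (11|37)=+1; sign (−1)^0·-1^0·+1^-2 = +1.
(a,b)_2: α=-6, β=0; u≡5, v≡1 (mod 8); ε(u)ε(v)=0·0, αω(v)=-6·0, βω(u)=0·1; sum ≡ 0  ⇒  +1.
(a,b)_∞: sgn(5)=+, sgn(33)=+, so +1.
(a,b)_11: α=2, u≡4; β=1, v≡9 (mod 11); (4|11)=+1, (9|11)=+1; sign (−1)^0·+1^1·+1^2 = +1.
(a,b)_17: α=2, u≡7; β=0, v≡9 (mod 17); (7|17)=-1, (9|17)=+1; sign (−1)^0·-1^0·+1^2 = +1.
Ram(5, 33) = {3, 5}; no ℚ_3-point on the conic.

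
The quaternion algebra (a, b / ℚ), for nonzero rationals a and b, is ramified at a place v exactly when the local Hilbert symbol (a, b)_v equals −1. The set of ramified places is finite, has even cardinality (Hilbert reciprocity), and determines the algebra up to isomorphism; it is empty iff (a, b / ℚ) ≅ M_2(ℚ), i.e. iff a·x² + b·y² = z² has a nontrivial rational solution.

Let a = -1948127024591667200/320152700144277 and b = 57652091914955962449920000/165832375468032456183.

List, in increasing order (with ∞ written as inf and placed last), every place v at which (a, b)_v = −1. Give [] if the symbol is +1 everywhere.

(a, b) ≡ (-26, 286) mod (ℚ^×)²; places V = {2, 3, 5, 7, 11, 13, 17, 23, 29, 31, ∞}.
(a,b)_7: α=-4, u≡1; β=-6, v≡6 (mod 7); (1|7)=+1, (6|7)=-1; sign (−1)^0·+1^-6·-1^-4 = +1.
(a,b)_23: α=2, u≡15; β=2, v≡11 (mod 23); (15|23)=-1, (11|23)=-1; sign (−1)^0·-1^2·-1^2 = +1.
(a,b)_29: α=2, u≡3; β=2, v≡9 (mod 29); (3|29)=-1, (9|29)=+1; sign (−1)^0·-1^2·+1^2 = +1.
(a,b)_13: α=-1, u≡8; β=-1, v≡9 (mod 13); (8|13)=-1, (9|13)=+1; sign (−1)^0·-1^-1·+1^-1 = -1.
(a,b)_3: α=-6, u≡1; β=-6, v≡1 (mod 3); (1|3)=+1, (1|3)=+1; sign (−1)^0·+1^-6·+1^-6 = +1.
(a,b)_5: α=2, u≡1; β=4, v≡4 (mod 5); (1|5)=+1, (4|5)=+1; sign (−1)^0·+1^4·+1^2 = +1.
(a,b)_17: α=4, u≡4; β=6, v≡11 (mod 17); (4|17)=+1, (11|17)=-1; sign (−1)^0·+1^6·-1^4 = +1.
(a,b)_∞: sgn(-26)=−, sgn(286)=+, so +1.
(a,b)_11: α=-4, u≡10; β=-5, v≡4 (mod 11); (10|11)=-1, (4|11)=+1; sign (−1)^0·-1^-5·+1^-4 = -1.
(a,b)_31: α=-2, u≡4; β=-4, v≡18 (mod 31); (4|31)=+1, (18|31)=+1; sign (−1)^0·+1^-4·+1^-2 = +1.
(a,b)_2: α=21, β=33; u≡3, v≡7 (mod 8); ε(u)ε(v)=1·1, αω(v)=21·0, βω(u)=33·1; sum ≡ 0  ⇒  +1.
Ram(-26, 286) = {11, 13}; no ℚ_11-point on the conic.

[11, 13]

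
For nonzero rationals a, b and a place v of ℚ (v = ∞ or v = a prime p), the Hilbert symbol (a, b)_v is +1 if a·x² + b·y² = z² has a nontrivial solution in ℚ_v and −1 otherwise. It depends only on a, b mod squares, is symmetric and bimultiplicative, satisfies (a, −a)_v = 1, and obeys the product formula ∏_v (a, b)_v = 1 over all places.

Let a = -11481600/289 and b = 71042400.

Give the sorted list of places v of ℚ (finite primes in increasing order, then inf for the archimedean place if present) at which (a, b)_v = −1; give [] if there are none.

[3, 11, 13, 23]

Mod squares: a ≡ -1794, b ≡ 19734. Check v ∈ {∞, 2, 3, 5, 11, 13, 17, 23}.
v=2: v_2(a)=9, v_2(b)=5; units ≡ 7, 3 (mod 8); ε·ε+αω+βω = 1·1+9·1+5·0 ≡ 0  ⇒  (a,b)_2 = +1.
v=23: a=23^1·(≡10), b=23^1·(≡15) mod 23; (10|23)=-1, (15|23)=-1; (−1)^{1·1·11}·(-1)^1·(-1)^1 = -1.
v=∞: -1794 < 0 and 19734 > 0  ⇒  (a,b)_∞ = +1.
v=11: a=11^0·(≡8), b=11^1·(≡3) mod 11; (8|11)=-1, (3|11)=+1; (−1)^{0·1·5}·(-1)^1·(+1)^0 = -1.
v=3: a=3^1·(≡2), b=3^3·(≡2) mod 3; (2|3)=-1, (2|3)=-1; (−1)^{1·3·1}·(-1)^3·(-1)^1 = -1.
v=13: a=13^1·(≡11), b=13^1·(≡3) mod 13; (11|13)=-1, (3|13)=+1; (−1)^{1·1·6}·(-1)^1·(+1)^1 = -1.
v=17: a=17^-2·(≡13), b=17^0·(≡12) mod 17; (13|17)=+1, (12|17)=-1; (−1)^{-2·0·8}·(+1)^0·(-1)^-2 = +1.
v=5: a=5^2·(≡4), b=5^2·(≡1) mod 5; (4|5)=+1, (1|5)=+1; (−1)^{2·2·2}·(+1)^2·(+1)^2 = +1.
|Ram(-1794, 19734)| = 4, even; anisotropic at {3, 11, 13, 23}.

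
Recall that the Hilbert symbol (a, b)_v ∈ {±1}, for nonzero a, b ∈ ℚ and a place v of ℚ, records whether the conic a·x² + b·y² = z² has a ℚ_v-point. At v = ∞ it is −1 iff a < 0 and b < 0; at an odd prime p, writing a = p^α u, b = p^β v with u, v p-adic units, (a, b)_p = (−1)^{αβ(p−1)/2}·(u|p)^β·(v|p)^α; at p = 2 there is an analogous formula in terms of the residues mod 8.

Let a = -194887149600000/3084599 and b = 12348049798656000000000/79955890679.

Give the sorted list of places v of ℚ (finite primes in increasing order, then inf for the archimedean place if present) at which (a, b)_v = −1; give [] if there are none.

[3, 17]

(a, b) ≡ (-19635, 1785) mod (ℚ^×)²; places V = {2, 3, 5, 7, 11, 13, 17, 19, 23, ∞}.
(a,b)_11: α=3, u≡6; β=4, v≡4 (mod 11); (6|11)=-1, (4|11)=+1; sign (−1)^0·-1^4·+1^3 = +1.
(a,b)_2: α=8, β=18; u≡5, v≡1 (mod 8); ε(u)ε(v)=0·0, αω(v)=8·0, βω(u)=18·1; sum ≡ 0  ⇒  +1.
(a,b)_19: α=2, u≡5; β=2, v≡3 (mod 19); (5|19)=+1, (3|19)=-1; sign (−1)^0·+1^2·-1^2 = +1.
(a,b)_7: α=-3, u≡2; β=-5, v≡5 (mod 7); (2|7)=+1, (5|7)=-1; sign (−1)^1·+1^-5·-1^-3 = +1.
(a,b)_3: α=1, u≡1; β=3, v≡1 (mod 3); (1|3)=+1, (1|3)=+1; sign (−1)^1·+1^3·+1^1 = -1.
(a,b)_13: α=2, u≡8; β=2, v≡3 (mod 13); (8|13)=-1, (3|13)=+1; sign (−1)^0·-1^2·+1^2 = +1.
(a,b)_23: α=-2, u≡10; β=-4, v≡7 (mod 23); (10|23)=-1, (7|23)=-1; sign (−1)^0·-1^-4·-1^-2 = +1.
(a,b)_5: α=5, u≡2; β=9, v≡3 (mod 5); (2|5)=-1, (3|5)=-1; sign (−1)^0·-1^9·-1^5 = +1.
(a,b)_17: α=-1, u≡4; β=-1, v≡14 (mod 17); (4|17)=+1, (14|17)=-1; sign (−1)^0·+1^-1·-1^-1 = -1.
(a,b)_∞: sgn(-19635)=−, sgn(1785)=+, so +1.
(-19635, 1785 / ℚ) ramifies at {3, 17}: a division algebra.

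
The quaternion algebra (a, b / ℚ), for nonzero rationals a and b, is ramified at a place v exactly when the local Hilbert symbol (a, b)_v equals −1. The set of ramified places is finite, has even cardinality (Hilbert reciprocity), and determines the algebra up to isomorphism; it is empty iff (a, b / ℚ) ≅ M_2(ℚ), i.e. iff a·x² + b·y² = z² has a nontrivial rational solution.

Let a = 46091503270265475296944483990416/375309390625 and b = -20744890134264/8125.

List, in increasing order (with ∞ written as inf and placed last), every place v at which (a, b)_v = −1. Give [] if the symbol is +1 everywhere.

[13, 23, 41, 43]

Mod squares: a ≡ 5289, b ≡ -3162822. Check v ∈ {∞, 2, 3, 5, 13, 19, 23, 29, 41, 43}.
v=∞: 5289 > 0 and -3162822 < 0  ⇒  (a,b)_∞ = +1.
v=43: a=43^3·(≡2), b=43^1·(≡29) mod 43; (2|43)=-1, (29|43)=-1; (−1)^{3·1·21}·(-1)^1·(-1)^3 = -1.
v=29: a=29^-2·(≡27), b=29^0·(≡20) mod 29; (27|29)=-1, (20|29)=+1; (−1)^{-2·0·14}·(-1)^0·(+1)^-2 = +1.
v=23: a=23^2·(≡21), b=23^1·(≡2) mod 23; (21|23)=-1, (2|23)=+1; (−1)^{2·1·11}·(-1)^1·(+1)^2 = -1.
v=3: a=3^27·(≡2), b=3^11·(≡1) mod 3; (2|3)=-1, (1|3)=+1; (−1)^{27·11·1}·(-1)^11·(+1)^27 = +1.
v=5: a=5^-6·(≡1), b=5^-4·(≡2) mod 5; (1|5)=+1, (2|5)=-1; (−1)^{-6·-4·2}·(+1)^-4·(-1)^-6 = +1.
v=19: a=19^4·(≡9), b=19^2·(≡18) mod 19; (9|19)=+1, (18|19)=-1; (−1)^{4·2·9}·(+1)^2·(-1)^4 = +1.
v=41: a=41^3·(≡14), b=41^1·(≡16) mod 41; (14|41)=-1, (16|41)=+1; (−1)^{3·1·20}·(-1)^1·(+1)^3 = -1.
v=2: v_2(a)=4, v_2(b)=3; units ≡ 1, 5 (mod 8); ε·ε+αω+βω = 0·0+4·1+3·0 ≡ 0  ⇒  (a,b)_2 = +1.
v=13: a=13^-4·(≡8), b=13^-1·(≡3) mod 13; (8|13)=-1, (3|13)=+1; (−1)^{-4·-1·6}·(-1)^-1·(+1)^-4 = -1.
|Ram(5289, -3162822)| = 4, even; anisotropic at {13, 23, 41, 43}.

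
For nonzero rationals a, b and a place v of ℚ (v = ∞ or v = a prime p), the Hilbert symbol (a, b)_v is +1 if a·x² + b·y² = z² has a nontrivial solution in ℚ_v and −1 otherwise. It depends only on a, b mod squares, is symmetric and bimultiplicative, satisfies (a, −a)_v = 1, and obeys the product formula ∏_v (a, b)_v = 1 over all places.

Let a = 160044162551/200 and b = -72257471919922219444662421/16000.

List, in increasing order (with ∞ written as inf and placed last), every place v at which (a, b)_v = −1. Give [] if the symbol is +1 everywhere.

(a, b) ≡ (238, -28210) mod (ℚ^×)²; places V = {2, 5, 7, 13, 17, 31, ∞}.
(a,b)_∞: sgn(238)=+, sgn(-28210)=−, so +1.
(a,b)_13: α=4, u≡9; β=9, v≡4 (mod 13); (9|13)=+1, (4|13)=+1; sign (−1)^0·+1^9·+1^4 = +1.
(a,b)_5: α=-2, u≡2; β=-3, v≡3 (mod 5); (2|5)=-1, (3|5)=-1; sign (−1)^0·-1^-3·-1^-2 = -1.
(a,b)_31: α=2, u≡11; β=5, v≡16 (mod 31); (11|31)=-1, (16|31)=+1; sign (−1)^0·-1^5·+1^2 = -1.
(a,b)_17: α=1, u≡6; β=2, v≡5 (mod 17); (6|17)=-1, (5|17)=-1; sign (−1)^0·-1^2·-1^1 = -1.
(a,b)_7: α=3, u≡5; β=7, v≡2 (mod 7); (5|7)=-1, (2|7)=+1; sign (−1)^1·-1^7·+1^3 = +1.
(a,b)_2: α=-3, β=-7; u≡7, v≡7 (mod 8); ε(u)ε(v)=1·1, αω(v)=-3·0, βω(u)=-7·0; sum ≡ 1  ⇒  -1.
(238, -28210 / ℚ) ramifies at {2, 5, 17, 31}: a division algebra.

[2, 5, 17, 31]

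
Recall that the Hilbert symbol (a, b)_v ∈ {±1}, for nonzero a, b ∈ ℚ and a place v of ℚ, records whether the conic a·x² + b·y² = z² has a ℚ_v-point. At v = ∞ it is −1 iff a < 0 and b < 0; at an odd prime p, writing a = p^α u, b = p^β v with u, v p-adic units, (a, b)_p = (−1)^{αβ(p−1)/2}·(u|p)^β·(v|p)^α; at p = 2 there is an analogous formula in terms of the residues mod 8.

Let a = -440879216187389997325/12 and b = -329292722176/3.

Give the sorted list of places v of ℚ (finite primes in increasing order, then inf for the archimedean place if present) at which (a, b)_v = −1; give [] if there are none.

Mod squares: a ≡ -399, b ≡ -57. Check v ∈ {∞, 2, 3, 5, 7, 11, 17, 19}.
v=19: a=19^3·(≡16), b=19^1·(≡16) mod 19; (16|19)=+1, (16|19)=+1; (−1)^{3·1·9}·(+1)^1·(+1)^3 = -1.
v=11: a=11^10·(≡2), b=11^4·(≡1) mod 11; (2|11)=-1, (1|11)=+1; (−1)^{10·4·5}·(-1)^4·(+1)^10 = +1.
v=7: a=7^3·(≡5), b=7^0·(≡3) mod 7; (5|7)=-1, (3|7)=-1; (−1)^{3·0·3}·(-1)^0·(-1)^3 = -1.
v=17: a=17^2·(≡15), b=17^2·(≡14) mod 17; (15|17)=+1, (14|17)=-1; (−1)^{2·2·8}·(+1)^2·(-1)^2 = +1.
v=3: a=3^-1·(≡2), b=3^-1·(≡2) mod 3; (2|3)=-1, (2|3)=-1; (−1)^{-1·-1·1}·(-1)^-1·(-1)^-1 = -1.
v=2: v_2(a)=-2, v_2(b)=12; units ≡ 1, 7 (mod 8); ε·ε+αω+βω = 0·1+-2·0+12·0 ≡ 0  ⇒  (a,b)_2 = +1.
v=∞: -399 < 0 and -57 < 0  ⇒  (a,b)_∞ = -1.
v=5: a=5^2·(≡1), b=5^0·(≡3) mod 5; (1|5)=+1, (3|5)=-1; (−1)^{2·0·2}·(+1)^0·(-1)^2 = +1.
|Ram(-399, -57)| = 4, even; anisotropic at {3, 7, 19, ∞}.

[3, 7, 19, inf]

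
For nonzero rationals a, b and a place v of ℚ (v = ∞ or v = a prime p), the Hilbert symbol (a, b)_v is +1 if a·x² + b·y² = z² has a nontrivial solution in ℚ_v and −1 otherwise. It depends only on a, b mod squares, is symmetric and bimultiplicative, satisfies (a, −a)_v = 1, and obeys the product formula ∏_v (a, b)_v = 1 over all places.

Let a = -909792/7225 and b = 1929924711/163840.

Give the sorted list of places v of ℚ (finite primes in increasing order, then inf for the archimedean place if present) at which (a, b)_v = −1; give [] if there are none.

[2, 5, 11, 17]

(a, b) ≡ (-78, 24310) mod (ℚ^×)²; places V = {2, 3, 5, 11, 13, 17, ∞}.
(a,b)_13: α=1, u≡6; β=1, v≡11 (mod 13); (6|13)=-1, (11|13)=-1; sign (−1)^0·-1^1·-1^1 = +1.
(a,b)_5: α=-2, u≡2; β=-1, v≡2 (mod 5); (2|5)=-1, (2|5)=-1; sign (−1)^0·-1^-1·-1^-2 = -1.
(a,b)_2: α=5, β=-15; u≡1, v≡3 (mod 8); ε(u)ε(v)=0·1, αω(v)=5·1, βω(u)=-15·0; sum ≡ 1  ⇒  -1.
(a,b)_3: α=7, u≡1; β=8, v≡1 (mod 3); (1|3)=+1, (1|3)=+1; sign (−1)^0·+1^8·+1^7 = +1.
(a,b)_11: α=0, u≡2; β=3, v≡10 (mod 11); (2|11)=-1, (10|11)=-1; sign (−1)^0·-1^3·-1^0 = -1.
(a,b)_17: α=-2, u≡6; β=1, v≡8 (mod 17); (6|17)=-1, (8|17)=+1; sign (−1)^0·-1^1·+1^-2 = -1.
(a,b)_∞: sgn(-78)=−, sgn(24310)=+, so +1.
Ram(-78, 24310) = {2, 5, 11, 17}; no ℚ_2-point on the conic.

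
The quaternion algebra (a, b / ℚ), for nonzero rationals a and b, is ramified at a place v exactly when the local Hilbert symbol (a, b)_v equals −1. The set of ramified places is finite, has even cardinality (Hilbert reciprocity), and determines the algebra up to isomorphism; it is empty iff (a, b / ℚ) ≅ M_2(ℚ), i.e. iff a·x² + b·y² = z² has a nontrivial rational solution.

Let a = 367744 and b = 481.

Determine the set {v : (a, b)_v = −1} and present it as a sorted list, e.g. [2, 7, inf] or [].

(a, b) ≡ (34, 481) mod (ℚ^×)²; places V = {2, 13, 17, 37, ∞}.
(a,b)_∞: sgn(34)=+, sgn(481)=+, so +1.
(a,b)_2: α=7, β=0; u≡1, v≡1 (mod 8); ε(u)ε(v)=0·0, αω(v)=7·0, βω(u)=0·0; sum ≡ 0  ⇒  +1.
(a,b)_17: α=1, u≡8; β=0, v≡5 (mod 17); (8|17)=+1, (5|17)=-1; sign (−1)^0·+1^0·-1^1 = -1.
(a,b)_37: α=0, u≡1; β=1, v≡13 (mod 37); (1|37)=+1, (13|37)=-1; sign (−1)^0·+1^1·-1^0 = +1.
(a,b)_13: α=2, u≡5; β=1, v≡11 (mod 13); (5|13)=-1, (11|13)=-1; sign (−1)^0·-1^1·-1^2 = -1.
(34, 481 / ℚ) ramifies at {13, 17}: a division algebra.

[13, 17]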